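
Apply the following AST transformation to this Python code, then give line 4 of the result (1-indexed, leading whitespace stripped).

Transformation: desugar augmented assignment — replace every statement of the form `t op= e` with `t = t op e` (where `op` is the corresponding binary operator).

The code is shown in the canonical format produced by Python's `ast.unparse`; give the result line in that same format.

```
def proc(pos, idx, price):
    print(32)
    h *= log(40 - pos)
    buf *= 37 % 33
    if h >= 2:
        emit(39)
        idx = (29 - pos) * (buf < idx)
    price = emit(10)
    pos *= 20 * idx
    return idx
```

buf = buf * (37 % 33)

Transformed code:
def proc(pos, idx, price):
    print(32)
    h = h * log(40 - pos)
    buf = buf * (37 % 33)
    if h >= 2:
        emit(39)
        idx = (29 - pos) * (buf < idx)
    price = emit(10)
    pos = pos * (20 * idx)
    return idx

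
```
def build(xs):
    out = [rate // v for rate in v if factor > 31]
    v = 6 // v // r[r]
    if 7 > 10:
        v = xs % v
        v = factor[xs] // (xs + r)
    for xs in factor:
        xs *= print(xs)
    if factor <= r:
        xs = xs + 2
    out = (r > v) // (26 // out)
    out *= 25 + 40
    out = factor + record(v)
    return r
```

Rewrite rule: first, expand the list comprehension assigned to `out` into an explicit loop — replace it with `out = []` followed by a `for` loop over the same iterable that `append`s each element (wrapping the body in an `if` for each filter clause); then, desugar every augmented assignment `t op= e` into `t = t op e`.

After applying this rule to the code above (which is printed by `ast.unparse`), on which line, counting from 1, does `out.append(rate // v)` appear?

Transformed code:
def build(xs):
    out = []
    for rate in v:
        if factor > 31:
            out.append(rate // v)
    v = 6 // v // r[r]
    if 7 > 10:
        v = xs % v
        v = factor[xs] // (xs + r)
    for xs in factor:
        xs = xs * print(xs)
    if factor <= r:
        xs = xs + 2
    out = (r > v) // (26 // out)
    out = out * (25 + 40)
    out = factor + record(v)
    return r

5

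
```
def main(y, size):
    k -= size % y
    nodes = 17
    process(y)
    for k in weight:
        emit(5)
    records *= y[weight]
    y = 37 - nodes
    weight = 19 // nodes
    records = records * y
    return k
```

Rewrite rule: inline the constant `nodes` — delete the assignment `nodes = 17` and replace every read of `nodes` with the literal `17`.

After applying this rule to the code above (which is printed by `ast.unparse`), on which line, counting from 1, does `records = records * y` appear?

Transformed code:
def main(y, size):
    k -= size % y
    process(y)
    for k in weight:
        emit(5)
    records *= y[weight]
    y = 37 - 17
    weight = 19 // 17
    records = records * y
    return k

9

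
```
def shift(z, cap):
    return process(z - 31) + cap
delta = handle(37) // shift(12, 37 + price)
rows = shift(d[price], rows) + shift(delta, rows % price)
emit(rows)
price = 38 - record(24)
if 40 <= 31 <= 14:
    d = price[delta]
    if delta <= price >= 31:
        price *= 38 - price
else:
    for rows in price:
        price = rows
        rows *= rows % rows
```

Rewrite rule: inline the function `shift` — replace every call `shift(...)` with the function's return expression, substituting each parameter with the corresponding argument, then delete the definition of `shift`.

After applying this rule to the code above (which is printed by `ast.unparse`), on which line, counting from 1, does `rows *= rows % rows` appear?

Transformed code:
delta = handle(37) // (process(12 - 31) + (37 + price))
rows = process(d[price] - 31) + rows + (process(delta - 31) + rows % price)
emit(rows)
price = 38 - record(24)
if 40 <= 31 <= 14:
    d = price[delta]
    if delta <= price >= 31:
        price *= 38 - price
else:
    for rows in price:
        price = rows
        rows *= rows % rows

12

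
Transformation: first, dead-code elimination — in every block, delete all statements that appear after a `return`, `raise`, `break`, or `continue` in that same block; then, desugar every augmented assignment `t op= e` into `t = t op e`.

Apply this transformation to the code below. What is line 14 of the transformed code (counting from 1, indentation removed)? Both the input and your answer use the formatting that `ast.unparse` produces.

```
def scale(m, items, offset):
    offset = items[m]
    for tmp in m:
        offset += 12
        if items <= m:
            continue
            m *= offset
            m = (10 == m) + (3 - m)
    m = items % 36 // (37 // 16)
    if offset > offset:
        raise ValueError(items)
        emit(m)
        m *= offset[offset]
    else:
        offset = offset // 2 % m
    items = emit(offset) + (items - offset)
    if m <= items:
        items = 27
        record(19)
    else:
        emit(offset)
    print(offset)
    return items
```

Transformed code:
def scale(m, items, offset):
    offset = items[m]
    for tmp in m:
        offset = offset + 12
        if items <= m:
            continue
    m = items % 36 // (37 // 16)
    if offset > offset:
        raise ValueError(items)
    else:
        offset = offset // 2 % m
    items = emit(offset) + (items - offset)
    if m <= items:
        items = 27
        record(19)
    else:
        emit(offset)
    print(offset)
    return items

items = 27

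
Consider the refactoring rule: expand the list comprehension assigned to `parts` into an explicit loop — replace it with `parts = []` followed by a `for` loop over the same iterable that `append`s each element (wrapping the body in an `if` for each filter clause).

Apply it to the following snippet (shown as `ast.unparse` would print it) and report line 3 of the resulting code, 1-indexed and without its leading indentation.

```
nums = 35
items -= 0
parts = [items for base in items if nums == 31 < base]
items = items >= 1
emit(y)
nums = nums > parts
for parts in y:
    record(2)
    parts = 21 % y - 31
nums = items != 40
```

Transformed code:
nums = 35
items -= 0
parts = []
for base in items:
    if nums == 31 < base:
        parts.append(items)
items = items >= 1
emit(y)
nums = nums > parts
for parts in y:
    record(2)
    parts = 21 % y - 31
nums = items != 40

parts = []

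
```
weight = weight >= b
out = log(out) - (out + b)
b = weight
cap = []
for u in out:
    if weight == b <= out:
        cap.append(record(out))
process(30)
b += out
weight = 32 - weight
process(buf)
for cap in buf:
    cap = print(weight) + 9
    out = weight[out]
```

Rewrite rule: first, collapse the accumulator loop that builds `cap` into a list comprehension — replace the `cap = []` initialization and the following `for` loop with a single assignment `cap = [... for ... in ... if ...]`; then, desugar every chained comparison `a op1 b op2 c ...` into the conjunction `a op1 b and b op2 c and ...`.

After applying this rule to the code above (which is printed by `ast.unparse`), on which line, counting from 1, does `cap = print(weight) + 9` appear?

10

Transformed code:
weight = weight >= b
out = log(out) - (out + b)
b = weight
cap = [record(out) for u in out if weight == b and b <= out]
process(30)
b += out
weight = 32 - weight
process(buf)
for cap in buf:
    cap = print(weight) + 9
    out = weight[out]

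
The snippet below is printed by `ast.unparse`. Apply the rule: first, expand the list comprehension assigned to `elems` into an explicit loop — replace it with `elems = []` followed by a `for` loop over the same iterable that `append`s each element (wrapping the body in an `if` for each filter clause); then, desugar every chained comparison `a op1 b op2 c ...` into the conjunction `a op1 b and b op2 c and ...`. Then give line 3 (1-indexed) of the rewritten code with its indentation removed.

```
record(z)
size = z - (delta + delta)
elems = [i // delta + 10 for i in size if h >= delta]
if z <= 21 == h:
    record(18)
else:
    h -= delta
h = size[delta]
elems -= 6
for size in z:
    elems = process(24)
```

Transformed code:
record(z)
size = z - (delta + delta)
elems = []
for i in size:
    if h >= delta:
        elems.append(i // delta + 10)
if z <= 21 and 21 == h:
    record(18)
else:
    h -= delta
h = size[delta]
elems -= 6
for size in z:
    elems = process(24)

elems = []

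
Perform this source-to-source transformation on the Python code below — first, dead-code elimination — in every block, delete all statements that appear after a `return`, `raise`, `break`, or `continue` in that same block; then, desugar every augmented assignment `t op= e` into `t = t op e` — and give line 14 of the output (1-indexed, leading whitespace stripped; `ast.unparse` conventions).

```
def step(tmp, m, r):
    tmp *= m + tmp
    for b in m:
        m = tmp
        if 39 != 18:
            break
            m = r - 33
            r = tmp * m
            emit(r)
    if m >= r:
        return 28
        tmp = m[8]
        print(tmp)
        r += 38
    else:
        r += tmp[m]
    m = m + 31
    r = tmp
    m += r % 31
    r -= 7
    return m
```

Transformed code:
def step(tmp, m, r):
    tmp = tmp * (m + tmp)
    for b in m:
        m = tmp
        if 39 != 18:
            break
    if m >= r:
        return 28
    else:
        r = r + tmp[m]
    m = m + 31
    r = tmp
    m = m + r % 31
    r = r - 7
    return m

r = r - 7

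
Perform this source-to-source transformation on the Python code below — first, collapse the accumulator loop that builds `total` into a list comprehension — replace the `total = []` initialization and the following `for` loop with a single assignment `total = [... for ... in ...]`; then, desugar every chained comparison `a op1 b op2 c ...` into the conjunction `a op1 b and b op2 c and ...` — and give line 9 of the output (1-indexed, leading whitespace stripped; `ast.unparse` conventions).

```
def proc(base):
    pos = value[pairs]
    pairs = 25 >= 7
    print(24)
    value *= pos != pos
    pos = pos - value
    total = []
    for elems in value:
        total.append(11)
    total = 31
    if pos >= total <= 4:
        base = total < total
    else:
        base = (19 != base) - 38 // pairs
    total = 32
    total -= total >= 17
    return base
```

Transformed code:
def proc(base):
    pos = value[pairs]
    pairs = 25 >= 7
    print(24)
    value *= pos != pos
    pos = pos - value
    total = [11 for elems in value]
    total = 31
    if pos >= total and total <= 4:
        base = total < total
    else:
        base = (19 != base) - 38 // pairs
    total = 32
    total -= total >= 17
    return base

if pos >= total and total <= 4:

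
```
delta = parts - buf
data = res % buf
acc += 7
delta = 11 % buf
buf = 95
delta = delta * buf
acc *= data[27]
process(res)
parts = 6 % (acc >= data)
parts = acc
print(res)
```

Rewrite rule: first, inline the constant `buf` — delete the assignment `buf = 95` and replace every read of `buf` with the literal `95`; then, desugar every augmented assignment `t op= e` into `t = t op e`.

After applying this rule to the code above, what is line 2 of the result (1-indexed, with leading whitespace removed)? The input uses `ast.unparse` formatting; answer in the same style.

data = res % 95

Transformed code:
delta = parts - 95
data = res % 95
acc = acc + 7
delta = 11 % 95
delta = delta * 95
acc = acc * data[27]
process(res)
parts = 6 % (acc >= data)
parts = acc
print(res)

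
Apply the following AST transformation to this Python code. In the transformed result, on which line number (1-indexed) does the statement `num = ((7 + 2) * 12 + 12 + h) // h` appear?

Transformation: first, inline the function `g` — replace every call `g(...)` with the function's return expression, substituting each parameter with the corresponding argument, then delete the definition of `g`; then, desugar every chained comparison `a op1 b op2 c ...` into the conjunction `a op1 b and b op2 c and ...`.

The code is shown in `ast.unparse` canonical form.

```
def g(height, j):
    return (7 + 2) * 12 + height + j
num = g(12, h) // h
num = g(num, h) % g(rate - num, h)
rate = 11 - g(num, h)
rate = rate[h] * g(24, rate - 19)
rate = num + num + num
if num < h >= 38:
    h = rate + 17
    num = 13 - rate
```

1

Transformed code:
num = ((7 + 2) * 12 + 12 + h) // h
num = ((7 + 2) * 12 + num + h) % ((7 + 2) * 12 + (rate - num) + h)
rate = 11 - ((7 + 2) * 12 + num + h)
rate = rate[h] * ((7 + 2) * 12 + 24 + (rate - 19))
rate = num + num + num
if num < h and h >= 38:
    h = rate + 17
    num = 13 - rate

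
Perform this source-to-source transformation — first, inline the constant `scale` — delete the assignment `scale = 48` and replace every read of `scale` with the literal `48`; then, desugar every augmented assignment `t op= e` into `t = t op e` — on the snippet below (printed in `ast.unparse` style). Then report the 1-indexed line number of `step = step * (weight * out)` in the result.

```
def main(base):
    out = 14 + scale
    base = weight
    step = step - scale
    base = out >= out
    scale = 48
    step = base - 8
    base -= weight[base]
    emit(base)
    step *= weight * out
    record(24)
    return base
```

9

Transformed code:
def main(base):
    out = 14 + 48
    base = weight
    step = step - 48
    base = out >= out
    step = base - 8
    base = base - weight[base]
    emit(base)
    step = step * (weight * out)
    record(24)
    return base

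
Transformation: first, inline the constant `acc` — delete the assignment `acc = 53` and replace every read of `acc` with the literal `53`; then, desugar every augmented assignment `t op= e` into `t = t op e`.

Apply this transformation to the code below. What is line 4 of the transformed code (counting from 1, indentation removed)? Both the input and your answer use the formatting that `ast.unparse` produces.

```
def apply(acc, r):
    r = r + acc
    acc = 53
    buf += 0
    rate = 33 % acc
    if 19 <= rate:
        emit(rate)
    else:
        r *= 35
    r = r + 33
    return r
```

Transformed code:
def apply(acc, r):
    r = r + 53
    buf = buf + 0
    rate = 33 % 53
    if 19 <= rate:
        emit(rate)
    else:
        r = r * 35
    r = r + 33
    return r

rate = 33 % 53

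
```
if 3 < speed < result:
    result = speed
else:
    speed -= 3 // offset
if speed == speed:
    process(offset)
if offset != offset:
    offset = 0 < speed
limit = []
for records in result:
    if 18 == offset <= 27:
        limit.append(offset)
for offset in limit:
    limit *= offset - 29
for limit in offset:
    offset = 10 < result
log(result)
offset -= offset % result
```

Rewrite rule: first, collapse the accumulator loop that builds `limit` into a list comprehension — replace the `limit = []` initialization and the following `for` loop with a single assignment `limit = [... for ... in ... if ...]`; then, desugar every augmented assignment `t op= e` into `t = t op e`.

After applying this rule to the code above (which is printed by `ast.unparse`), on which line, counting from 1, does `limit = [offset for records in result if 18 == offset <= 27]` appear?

Transformed code:
if 3 < speed < result:
    result = speed
else:
    speed = speed - 3 // offset
if speed == speed:
    process(offset)
if offset != offset:
    offset = 0 < speed
limit = [offset for records in result if 18 == offset <= 27]
for offset in limit:
    limit = limit * (offset - 29)
for limit in offset:
    offset = 10 < result
log(result)
offset = offset - offset % result

9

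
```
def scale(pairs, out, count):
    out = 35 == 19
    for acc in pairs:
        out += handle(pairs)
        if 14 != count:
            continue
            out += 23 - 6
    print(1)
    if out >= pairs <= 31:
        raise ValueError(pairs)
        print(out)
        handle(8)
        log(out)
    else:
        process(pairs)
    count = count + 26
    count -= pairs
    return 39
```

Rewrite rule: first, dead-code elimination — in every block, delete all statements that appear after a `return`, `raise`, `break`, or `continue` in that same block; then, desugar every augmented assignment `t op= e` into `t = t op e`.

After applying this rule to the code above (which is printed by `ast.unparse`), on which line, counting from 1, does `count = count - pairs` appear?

Transformed code:
def scale(pairs, out, count):
    out = 35 == 19
    for acc in pairs:
        out = out + handle(pairs)
        if 14 != count:
            continue
    print(1)
    if out >= pairs <= 31:
        raise ValueError(pairs)
    else:
        process(pairs)
    count = count + 26
    count = count - pairs
    return 39

13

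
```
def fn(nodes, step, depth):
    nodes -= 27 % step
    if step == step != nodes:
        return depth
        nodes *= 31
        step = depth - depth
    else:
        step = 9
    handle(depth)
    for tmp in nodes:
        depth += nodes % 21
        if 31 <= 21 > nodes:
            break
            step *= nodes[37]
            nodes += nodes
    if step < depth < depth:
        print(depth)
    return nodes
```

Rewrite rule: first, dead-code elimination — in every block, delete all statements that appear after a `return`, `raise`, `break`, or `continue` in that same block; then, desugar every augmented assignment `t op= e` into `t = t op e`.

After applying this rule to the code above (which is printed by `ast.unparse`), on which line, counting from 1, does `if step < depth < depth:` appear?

12

Transformed code:
def fn(nodes, step, depth):
    nodes = nodes - 27 % step
    if step == step != nodes:
        return depth
    else:
        step = 9
    handle(depth)
    for tmp in nodes:
        depth = depth + nodes % 21
        if 31 <= 21 > nodes:
            break
    if step < depth < depth:
        print(depth)
    return nodes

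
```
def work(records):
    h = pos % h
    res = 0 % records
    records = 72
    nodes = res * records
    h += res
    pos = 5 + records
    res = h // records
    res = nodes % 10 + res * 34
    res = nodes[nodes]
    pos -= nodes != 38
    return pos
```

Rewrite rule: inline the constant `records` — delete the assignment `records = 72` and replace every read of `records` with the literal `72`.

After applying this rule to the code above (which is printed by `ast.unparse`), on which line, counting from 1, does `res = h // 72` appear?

7

Transformed code:
def work(records):
    h = pos % h
    res = 0 % 72
    nodes = res * 72
    h += res
    pos = 5 + 72
    res = h // 72
    res = nodes % 10 + res * 34
    res = nodes[nodes]
    pos -= nodes != 38
    return pos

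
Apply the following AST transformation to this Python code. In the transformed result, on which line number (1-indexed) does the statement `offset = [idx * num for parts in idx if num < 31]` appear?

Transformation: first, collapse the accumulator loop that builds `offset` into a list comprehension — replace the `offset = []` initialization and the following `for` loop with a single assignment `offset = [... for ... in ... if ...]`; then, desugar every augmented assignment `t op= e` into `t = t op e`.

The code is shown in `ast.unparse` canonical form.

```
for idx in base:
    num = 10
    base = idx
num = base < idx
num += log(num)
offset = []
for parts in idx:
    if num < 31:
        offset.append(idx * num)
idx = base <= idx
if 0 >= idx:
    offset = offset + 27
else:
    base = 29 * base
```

6

Transformed code:
for idx in base:
    num = 10
    base = idx
num = base < idx
num = num + log(num)
offset = [idx * num for parts in idx if num < 31]
idx = base <= idx
if 0 >= idx:
    offset = offset + 27
else:
    base = 29 * base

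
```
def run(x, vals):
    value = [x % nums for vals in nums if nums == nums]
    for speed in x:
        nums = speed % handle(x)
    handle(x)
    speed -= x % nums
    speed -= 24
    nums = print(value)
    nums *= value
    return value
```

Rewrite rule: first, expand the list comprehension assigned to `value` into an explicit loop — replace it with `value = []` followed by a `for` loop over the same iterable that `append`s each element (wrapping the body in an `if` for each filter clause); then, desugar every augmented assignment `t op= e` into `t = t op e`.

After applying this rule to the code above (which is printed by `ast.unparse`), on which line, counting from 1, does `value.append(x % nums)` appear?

Transformed code:
def run(x, vals):
    value = []
    for vals in nums:
        if nums == nums:
            value.append(x % nums)
    for speed in x:
        nums = speed % handle(x)
    handle(x)
    speed = speed - x % nums
    speed = speed - 24
    nums = print(value)
    nums = nums * value
    return value

5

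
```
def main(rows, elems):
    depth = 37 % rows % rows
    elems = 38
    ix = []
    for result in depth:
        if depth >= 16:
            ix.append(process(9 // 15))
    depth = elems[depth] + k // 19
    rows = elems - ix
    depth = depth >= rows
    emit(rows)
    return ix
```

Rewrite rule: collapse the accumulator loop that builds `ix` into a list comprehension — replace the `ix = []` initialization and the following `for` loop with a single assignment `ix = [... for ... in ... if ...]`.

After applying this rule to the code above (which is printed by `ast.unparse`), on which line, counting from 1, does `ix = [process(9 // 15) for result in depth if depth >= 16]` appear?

Transformed code:
def main(rows, elems):
    depth = 37 % rows % rows
    elems = 38
    ix = [process(9 // 15) for result in depth if depth >= 16]
    depth = elems[depth] + k // 19
    rows = elems - ix
    depth = depth >= rows
    emit(rows)
    return ix

4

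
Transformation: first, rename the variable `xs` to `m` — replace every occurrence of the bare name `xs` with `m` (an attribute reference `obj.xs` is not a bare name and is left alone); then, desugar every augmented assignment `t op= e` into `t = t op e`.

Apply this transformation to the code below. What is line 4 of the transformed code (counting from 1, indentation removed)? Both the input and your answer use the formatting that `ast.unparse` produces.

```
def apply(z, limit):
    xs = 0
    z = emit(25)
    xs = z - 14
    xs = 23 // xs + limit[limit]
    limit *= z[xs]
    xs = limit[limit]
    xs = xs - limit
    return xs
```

Transformed code:
def apply(z, limit):
    m = 0
    z = emit(25)
    m = z - 14
    m = 23 // m + limit[limit]
    limit = limit * z[m]
    m = limit[limit]
    m = m - limit
    return m

m = z - 14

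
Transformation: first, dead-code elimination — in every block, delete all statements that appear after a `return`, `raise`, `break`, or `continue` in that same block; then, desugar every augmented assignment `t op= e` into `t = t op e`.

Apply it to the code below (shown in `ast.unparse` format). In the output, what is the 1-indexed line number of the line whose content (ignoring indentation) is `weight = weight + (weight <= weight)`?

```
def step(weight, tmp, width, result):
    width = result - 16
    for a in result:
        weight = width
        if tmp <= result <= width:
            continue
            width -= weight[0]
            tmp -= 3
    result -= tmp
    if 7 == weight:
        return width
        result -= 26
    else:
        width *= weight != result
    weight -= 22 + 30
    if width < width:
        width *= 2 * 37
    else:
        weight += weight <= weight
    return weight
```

Transformed code:
def step(weight, tmp, width, result):
    width = result - 16
    for a in result:
        weight = width
        if tmp <= result <= width:
            continue
    result = result - tmp
    if 7 == weight:
        return width
    else:
        width = width * (weight != result)
    weight = weight - (22 + 30)
    if width < width:
        width = width * (2 * 37)
    else:
        weight = weight + (weight <= weight)
    return weight

16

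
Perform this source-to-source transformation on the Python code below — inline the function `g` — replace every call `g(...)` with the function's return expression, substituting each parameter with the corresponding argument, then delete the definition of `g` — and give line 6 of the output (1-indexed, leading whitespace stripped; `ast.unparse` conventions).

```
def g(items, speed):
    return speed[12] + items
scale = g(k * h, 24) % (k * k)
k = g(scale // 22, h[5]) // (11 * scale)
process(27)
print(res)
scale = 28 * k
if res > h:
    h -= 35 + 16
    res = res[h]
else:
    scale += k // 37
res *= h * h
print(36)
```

if res > h:

Transformed code:
scale = (24[12] + k * h) % (k * k)
k = (h[5][12] + scale // 22) // (11 * scale)
process(27)
print(res)
scale = 28 * k
if res > h:
    h -= 35 + 16
    res = res[h]
else:
    scale += k // 37
res *= h * h
print(36)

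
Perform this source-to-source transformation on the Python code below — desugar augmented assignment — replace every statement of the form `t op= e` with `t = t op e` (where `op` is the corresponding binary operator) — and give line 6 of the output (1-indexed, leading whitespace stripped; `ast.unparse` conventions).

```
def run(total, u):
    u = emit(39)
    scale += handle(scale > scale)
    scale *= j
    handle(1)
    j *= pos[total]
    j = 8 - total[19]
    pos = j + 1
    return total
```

Transformed code:
def run(total, u):
    u = emit(39)
    scale = scale + handle(scale > scale)
    scale = scale * j
    handle(1)
    j = j * pos[total]
    j = 8 - total[19]
    pos = j + 1
    return total

j = j * pos[total]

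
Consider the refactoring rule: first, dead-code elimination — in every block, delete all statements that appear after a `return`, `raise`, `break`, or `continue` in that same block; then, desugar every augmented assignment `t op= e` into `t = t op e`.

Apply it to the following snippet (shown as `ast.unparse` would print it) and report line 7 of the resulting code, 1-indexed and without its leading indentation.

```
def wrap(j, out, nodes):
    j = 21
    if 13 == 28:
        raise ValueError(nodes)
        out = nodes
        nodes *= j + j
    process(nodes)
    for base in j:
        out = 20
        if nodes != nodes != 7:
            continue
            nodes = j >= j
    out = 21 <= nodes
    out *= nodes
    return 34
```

out = 20

Transformed code:
def wrap(j, out, nodes):
    j = 21
    if 13 == 28:
        raise ValueError(nodes)
    process(nodes)
    for base in j:
        out = 20
        if nodes != nodes != 7:
            continue
    out = 21 <= nodes
    out = out * nodes
    return 34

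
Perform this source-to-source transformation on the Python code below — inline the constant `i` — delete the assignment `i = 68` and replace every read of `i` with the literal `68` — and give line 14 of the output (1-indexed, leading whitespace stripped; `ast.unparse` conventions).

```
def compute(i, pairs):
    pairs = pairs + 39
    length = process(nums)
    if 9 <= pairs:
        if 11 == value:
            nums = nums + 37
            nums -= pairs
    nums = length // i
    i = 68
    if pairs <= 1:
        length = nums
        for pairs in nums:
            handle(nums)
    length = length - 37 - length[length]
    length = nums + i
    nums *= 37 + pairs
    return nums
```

length = nums + 68

Transformed code:
def compute(i, pairs):
    pairs = pairs + 39
    length = process(nums)
    if 9 <= pairs:
        if 11 == value:
            nums = nums + 37
            nums -= pairs
    nums = length // 68
    if pairs <= 1:
        length = nums
        for pairs in nums:
            handle(nums)
    length = length - 37 - length[length]
    length = nums + 68
    nums *= 37 + pairs
    return nums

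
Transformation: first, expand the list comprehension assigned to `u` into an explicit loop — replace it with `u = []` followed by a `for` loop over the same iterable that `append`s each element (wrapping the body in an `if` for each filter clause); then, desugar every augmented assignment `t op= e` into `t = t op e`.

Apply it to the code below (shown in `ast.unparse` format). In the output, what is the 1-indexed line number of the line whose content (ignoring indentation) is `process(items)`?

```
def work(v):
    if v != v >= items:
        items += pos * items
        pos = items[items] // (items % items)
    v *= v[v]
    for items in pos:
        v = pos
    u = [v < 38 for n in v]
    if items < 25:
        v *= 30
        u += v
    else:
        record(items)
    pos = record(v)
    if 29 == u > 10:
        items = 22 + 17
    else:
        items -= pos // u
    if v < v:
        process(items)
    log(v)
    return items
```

Transformed code:
def work(v):
    if v != v >= items:
        items = items + pos * items
        pos = items[items] // (items % items)
    v = v * v[v]
    for items in pos:
        v = pos
    u = []
    for n in v:
        u.append(v < 38)
    if items < 25:
        v = v * 30
        u = u + v
    else:
        record(items)
    pos = record(v)
    if 29 == u > 10:
        items = 22 + 17
    else:
        items = items - pos // u
    if v < v:
        process(items)
    log(v)
    return items

22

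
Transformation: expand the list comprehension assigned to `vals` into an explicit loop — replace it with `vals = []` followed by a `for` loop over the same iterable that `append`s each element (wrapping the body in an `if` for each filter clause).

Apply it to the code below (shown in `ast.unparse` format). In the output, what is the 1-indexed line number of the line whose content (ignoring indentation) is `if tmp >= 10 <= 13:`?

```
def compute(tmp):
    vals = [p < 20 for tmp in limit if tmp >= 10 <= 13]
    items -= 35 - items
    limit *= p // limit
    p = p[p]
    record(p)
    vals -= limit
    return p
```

Transformed code:
def compute(tmp):
    vals = []
    for tmp in limit:
        if tmp >= 10 <= 13:
            vals.append(p < 20)
    items -= 35 - items
    limit *= p // limit
    p = p[p]
    record(p)
    vals -= limit
    return p

4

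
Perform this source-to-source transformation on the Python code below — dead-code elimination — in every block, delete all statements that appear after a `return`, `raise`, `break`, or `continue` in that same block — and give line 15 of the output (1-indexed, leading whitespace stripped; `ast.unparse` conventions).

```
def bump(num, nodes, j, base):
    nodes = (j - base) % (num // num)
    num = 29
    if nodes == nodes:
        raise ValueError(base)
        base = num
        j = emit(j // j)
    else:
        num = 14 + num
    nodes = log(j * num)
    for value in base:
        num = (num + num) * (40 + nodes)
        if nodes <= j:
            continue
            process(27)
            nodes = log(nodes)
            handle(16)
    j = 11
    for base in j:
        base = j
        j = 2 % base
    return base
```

Transformed code:
def bump(num, nodes, j, base):
    nodes = (j - base) % (num // num)
    num = 29
    if nodes == nodes:
        raise ValueError(base)
    else:
        num = 14 + num
    nodes = log(j * num)
    for value in base:
        num = (num + num) * (40 + nodes)
        if nodes <= j:
            continue
    j = 11
    for base in j:
        base = j
        j = 2 % base
    return base

base = j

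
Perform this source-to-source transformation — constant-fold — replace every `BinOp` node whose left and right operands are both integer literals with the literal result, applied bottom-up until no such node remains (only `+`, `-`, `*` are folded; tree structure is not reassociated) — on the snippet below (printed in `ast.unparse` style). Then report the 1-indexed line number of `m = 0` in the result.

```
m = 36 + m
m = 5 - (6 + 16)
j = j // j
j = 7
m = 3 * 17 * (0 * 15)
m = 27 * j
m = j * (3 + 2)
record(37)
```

Transformed code:
m = 36 + m
m = -17
j = j // j
j = 7
m = 0
m = 27 * j
m = j * 5
record(37)

5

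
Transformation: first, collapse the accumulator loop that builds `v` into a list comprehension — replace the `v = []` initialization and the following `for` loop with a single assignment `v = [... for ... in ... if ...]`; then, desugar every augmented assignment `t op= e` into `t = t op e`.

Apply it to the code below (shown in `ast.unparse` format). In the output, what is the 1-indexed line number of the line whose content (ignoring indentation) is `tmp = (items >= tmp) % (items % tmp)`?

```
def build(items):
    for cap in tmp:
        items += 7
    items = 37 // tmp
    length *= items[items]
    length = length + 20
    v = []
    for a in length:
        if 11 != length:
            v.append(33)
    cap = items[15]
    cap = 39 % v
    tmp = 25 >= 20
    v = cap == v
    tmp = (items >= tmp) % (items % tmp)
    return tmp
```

12

Transformed code:
def build(items):
    for cap in tmp:
        items = items + 7
    items = 37 // tmp
    length = length * items[items]
    length = length + 20
    v = [33 for a in length if 11 != length]
    cap = items[15]
    cap = 39 % v
    tmp = 25 >= 20
    v = cap == v
    tmp = (items >= tmp) % (items % tmp)
    return tmp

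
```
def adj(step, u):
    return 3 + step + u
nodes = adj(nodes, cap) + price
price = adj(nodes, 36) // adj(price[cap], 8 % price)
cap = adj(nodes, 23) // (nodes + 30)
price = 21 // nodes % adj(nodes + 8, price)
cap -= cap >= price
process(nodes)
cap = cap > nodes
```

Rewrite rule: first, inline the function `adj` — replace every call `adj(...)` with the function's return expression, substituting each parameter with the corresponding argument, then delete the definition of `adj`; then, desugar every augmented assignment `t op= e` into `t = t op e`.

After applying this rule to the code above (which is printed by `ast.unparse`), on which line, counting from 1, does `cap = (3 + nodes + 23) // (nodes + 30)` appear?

Transformed code:
nodes = 3 + nodes + cap + price
price = (3 + nodes + 36) // (3 + price[cap] + 8 % price)
cap = (3 + nodes + 23) // (nodes + 30)
price = 21 // nodes % (3 + (nodes + 8) + price)
cap = cap - (cap >= price)
process(nodes)
cap = cap > nodes

3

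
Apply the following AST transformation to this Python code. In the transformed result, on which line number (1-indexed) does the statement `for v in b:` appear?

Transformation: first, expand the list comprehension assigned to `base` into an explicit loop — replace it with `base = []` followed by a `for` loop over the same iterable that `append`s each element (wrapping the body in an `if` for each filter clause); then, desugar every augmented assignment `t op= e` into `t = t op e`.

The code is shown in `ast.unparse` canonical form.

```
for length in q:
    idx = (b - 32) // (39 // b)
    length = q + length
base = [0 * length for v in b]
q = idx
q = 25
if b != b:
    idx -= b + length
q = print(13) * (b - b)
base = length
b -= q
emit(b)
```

Transformed code:
for length in q:
    idx = (b - 32) // (39 // b)
    length = q + length
base = []
for v in b:
    base.append(0 * length)
q = idx
q = 25
if b != b:
    idx = idx - (b + length)
q = print(13) * (b - b)
base = length
b = b - q
emit(b)

5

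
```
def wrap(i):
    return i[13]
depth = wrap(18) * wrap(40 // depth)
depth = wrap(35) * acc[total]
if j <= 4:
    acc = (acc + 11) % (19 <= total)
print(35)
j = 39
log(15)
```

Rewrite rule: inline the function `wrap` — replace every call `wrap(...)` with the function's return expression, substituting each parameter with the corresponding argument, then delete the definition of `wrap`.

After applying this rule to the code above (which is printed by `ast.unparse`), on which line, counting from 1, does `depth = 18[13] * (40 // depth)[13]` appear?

Transformed code:
depth = 18[13] * (40 // depth)[13]
depth = 35[13] * acc[total]
if j <= 4:
    acc = (acc + 11) % (19 <= total)
print(35)
j = 39
log(15)

1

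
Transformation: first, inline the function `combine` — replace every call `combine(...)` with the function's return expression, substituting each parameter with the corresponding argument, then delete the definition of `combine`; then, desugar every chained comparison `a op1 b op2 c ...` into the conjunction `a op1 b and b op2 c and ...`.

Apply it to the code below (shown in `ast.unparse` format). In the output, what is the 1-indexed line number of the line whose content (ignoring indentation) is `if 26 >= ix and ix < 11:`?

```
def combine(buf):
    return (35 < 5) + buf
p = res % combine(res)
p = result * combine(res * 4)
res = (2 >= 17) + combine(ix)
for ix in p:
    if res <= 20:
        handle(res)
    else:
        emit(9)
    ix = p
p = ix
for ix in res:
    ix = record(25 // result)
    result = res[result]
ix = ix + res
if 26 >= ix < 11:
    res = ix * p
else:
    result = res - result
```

15

Transformed code:
p = res % ((35 < 5) + res)
p = result * ((35 < 5) + res * 4)
res = (2 >= 17) + ((35 < 5) + ix)
for ix in p:
    if res <= 20:
        handle(res)
    else:
        emit(9)
    ix = p
p = ix
for ix in res:
    ix = record(25 // result)
    result = res[result]
ix = ix + res
if 26 >= ix and ix < 11:
    res = ix * p
else:
    result = res - result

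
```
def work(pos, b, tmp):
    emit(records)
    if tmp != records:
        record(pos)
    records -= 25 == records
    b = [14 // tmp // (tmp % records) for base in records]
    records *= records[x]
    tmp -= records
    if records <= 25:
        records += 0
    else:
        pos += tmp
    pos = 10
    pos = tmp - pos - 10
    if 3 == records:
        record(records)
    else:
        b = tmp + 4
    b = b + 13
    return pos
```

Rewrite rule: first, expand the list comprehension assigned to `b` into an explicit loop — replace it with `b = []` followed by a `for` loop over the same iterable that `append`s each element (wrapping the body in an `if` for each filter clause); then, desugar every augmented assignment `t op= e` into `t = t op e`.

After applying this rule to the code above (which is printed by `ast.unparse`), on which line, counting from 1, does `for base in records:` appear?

Transformed code:
def work(pos, b, tmp):
    emit(records)
    if tmp != records:
        record(pos)
    records = records - (25 == records)
    b = []
    for base in records:
        b.append(14 // tmp // (tmp % records))
    records = records * records[x]
    tmp = tmp - records
    if records <= 25:
        records = records + 0
    else:
        pos = pos + tmp
    pos = 10
    pos = tmp - pos - 10
    if 3 == records:
        record(records)
    else:
        b = tmp + 4
    b = b + 13
    return pos

7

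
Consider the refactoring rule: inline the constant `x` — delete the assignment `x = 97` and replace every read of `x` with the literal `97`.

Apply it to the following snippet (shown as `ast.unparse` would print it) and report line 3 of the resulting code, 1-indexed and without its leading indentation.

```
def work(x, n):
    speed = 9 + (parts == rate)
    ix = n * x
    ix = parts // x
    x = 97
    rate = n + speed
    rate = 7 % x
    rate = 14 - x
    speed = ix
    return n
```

ix = n * 97

Transformed code:
def work(x, n):
    speed = 9 + (parts == rate)
    ix = n * 97
    ix = parts // 97
    rate = n + speed
    rate = 7 % 97
    rate = 14 - 97
    speed = ix
    return n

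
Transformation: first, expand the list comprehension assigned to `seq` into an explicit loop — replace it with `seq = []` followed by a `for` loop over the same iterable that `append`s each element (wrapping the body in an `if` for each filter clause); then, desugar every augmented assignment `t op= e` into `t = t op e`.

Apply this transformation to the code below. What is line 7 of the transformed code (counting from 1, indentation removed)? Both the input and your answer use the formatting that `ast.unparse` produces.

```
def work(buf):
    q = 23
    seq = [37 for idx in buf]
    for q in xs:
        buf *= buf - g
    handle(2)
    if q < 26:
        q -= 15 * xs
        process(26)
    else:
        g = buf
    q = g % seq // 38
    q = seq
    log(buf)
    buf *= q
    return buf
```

buf = buf * (buf - g)

Transformed code:
def work(buf):
    q = 23
    seq = []
    for idx in buf:
        seq.append(37)
    for q in xs:
        buf = buf * (buf - g)
    handle(2)
    if q < 26:
        q = q - 15 * xs
        process(26)
    else:
        g = buf
    q = g % seq // 38
    q = seq
    log(buf)
    buf = buf * q
    return buf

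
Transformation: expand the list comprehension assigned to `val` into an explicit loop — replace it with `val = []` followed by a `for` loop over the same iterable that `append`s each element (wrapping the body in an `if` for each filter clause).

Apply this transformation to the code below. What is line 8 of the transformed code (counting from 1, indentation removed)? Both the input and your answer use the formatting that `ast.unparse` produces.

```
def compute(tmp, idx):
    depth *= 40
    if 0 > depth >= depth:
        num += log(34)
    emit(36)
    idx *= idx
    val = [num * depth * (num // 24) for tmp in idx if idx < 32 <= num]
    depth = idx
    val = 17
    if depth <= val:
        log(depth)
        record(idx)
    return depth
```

Transformed code:
def compute(tmp, idx):
    depth *= 40
    if 0 > depth >= depth:
        num += log(34)
    emit(36)
    idx *= idx
    val = []
    for tmp in idx:
        if idx < 32 <= num:
            val.append(num * depth * (num // 24))
    depth = idx
    val = 17
    if depth <= val:
        log(depth)
        record(idx)
    return depth

for tmp in idx: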